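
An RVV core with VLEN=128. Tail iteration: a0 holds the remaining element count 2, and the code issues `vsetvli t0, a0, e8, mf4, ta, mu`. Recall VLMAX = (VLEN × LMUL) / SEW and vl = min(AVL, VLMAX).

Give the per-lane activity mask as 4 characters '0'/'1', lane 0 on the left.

lanes per group: 128·1/4/8 = 4
vl ← min(2, 4) = 2
bits (lane 0 leftmost): 1100

predicate = 1100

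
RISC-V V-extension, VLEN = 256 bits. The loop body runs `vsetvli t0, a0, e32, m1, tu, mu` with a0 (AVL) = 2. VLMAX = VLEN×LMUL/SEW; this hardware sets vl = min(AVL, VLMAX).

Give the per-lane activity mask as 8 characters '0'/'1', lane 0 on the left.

lanes per group: 256·1/32 = 8
AVL=2 ≤ VLMAX=8, so vl = 2
bits (lane 0 leftmost): 11000000

predicate = 11000000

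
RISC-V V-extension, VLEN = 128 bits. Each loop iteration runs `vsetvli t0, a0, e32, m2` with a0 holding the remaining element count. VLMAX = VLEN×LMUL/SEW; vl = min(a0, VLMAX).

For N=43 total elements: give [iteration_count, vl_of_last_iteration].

[iterations, last_vl] = [6, 3]

lanes per group: 128·2/32 = 8
N=43: ⌈43/8⌉ = 6 iters; last vl = 43 − 5×8 = 3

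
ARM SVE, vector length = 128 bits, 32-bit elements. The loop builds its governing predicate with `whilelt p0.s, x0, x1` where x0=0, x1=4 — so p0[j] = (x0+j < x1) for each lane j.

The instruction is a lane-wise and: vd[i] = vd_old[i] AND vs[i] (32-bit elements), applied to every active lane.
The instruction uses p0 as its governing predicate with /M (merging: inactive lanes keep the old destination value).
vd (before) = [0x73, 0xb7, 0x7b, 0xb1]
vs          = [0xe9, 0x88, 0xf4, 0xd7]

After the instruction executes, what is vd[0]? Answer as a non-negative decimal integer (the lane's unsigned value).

vd[0] = 97

register lanes = 128/32 = 4
whilelt: lane j active iff 0+j < 4 → j < 4 → 4 active
  i=0: and(0x73,0xe9) → 97
  i=1: and(0xb7,0x88) → 128
  i=2: and(0x7b,0xf4) → 112
  i=3: and(0xb1,0xd7) → 145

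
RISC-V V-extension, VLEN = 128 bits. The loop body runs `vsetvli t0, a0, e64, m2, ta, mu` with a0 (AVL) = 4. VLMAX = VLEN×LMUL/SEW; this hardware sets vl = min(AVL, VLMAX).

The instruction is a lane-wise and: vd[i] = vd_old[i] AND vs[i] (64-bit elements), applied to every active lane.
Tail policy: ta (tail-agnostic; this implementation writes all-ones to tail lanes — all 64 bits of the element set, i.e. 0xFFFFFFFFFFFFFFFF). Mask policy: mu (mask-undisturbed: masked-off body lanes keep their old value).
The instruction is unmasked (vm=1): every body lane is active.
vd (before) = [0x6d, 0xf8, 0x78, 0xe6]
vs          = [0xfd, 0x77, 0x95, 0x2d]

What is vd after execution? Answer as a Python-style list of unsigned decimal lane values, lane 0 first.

vd = [109, 112, 16, 36]

VLMAX = (128 × 2) / 64 = 4 lanes
vl ← min(4, 4) = 4
[0] and(0x6d,0xfd) = 0x6d
[1] and(0xf8,0x77) = 0x70
[2] and(0x78,0x95) = 0x10
[3] and(0xe6,0x2d) = 0x24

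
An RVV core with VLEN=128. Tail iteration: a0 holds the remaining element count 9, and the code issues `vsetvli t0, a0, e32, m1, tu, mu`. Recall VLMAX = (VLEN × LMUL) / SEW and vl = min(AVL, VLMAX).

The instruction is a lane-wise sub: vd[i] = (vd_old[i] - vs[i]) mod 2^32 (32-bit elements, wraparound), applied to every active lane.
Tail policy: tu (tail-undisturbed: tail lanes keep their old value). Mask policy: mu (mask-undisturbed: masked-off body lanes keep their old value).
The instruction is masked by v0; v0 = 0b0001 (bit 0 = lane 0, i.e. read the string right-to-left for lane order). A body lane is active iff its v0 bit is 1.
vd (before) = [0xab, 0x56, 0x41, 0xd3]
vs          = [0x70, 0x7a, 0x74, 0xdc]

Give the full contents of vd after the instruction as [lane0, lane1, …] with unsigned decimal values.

VLMAX = VLEN×LMUL/SEW = 128×1/32 = 4
vl = min(AVL, VLMAX) = min(9, 4) = 4
lane  0: sub(0xab,0x70) ⇒ 0x3b
lane  1: mask-off/keep ⇒ 0x56
lane  2: mask-off/keep ⇒ 0x41
lane  3: mask-off/keep ⇒ 0xd3

vd = [59, 86, 65, 211]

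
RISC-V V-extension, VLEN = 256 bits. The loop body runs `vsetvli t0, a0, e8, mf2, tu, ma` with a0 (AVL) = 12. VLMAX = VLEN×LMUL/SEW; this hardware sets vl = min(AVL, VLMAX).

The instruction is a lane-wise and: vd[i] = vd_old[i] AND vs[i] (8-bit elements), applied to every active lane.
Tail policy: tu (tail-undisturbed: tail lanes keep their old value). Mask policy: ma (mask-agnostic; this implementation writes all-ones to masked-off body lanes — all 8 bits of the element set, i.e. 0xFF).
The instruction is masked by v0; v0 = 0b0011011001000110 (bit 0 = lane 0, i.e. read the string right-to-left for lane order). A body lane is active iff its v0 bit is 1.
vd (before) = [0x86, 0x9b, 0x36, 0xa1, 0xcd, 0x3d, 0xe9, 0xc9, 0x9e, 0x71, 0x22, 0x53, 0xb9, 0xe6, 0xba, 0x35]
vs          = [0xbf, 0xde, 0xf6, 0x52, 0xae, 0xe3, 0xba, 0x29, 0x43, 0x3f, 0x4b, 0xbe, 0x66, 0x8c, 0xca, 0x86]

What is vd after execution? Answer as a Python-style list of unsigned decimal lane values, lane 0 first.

vd = [255, 154, 54, 255, 255, 255, 168, 255, 255, 49, 2, 255, 185, 230, 186, 53]

lanes per group: 256·1/2/8 = 16
vl = min(AVL, VLMAX) = min(12, 16) = 12
[0] mask-off/ones = 0xff
[1] and(0x9b,0xde) = 0x9a
[2] and(0x36,0xf6) = 0x36
[3] mask-off/ones = 0xff
[4] mask-off/ones = 0xff
[5] mask-off/ones = 0xff
[6] and(0xe9,0xba) = 0xa8
[7] mask-off/ones = 0xff
[8] mask-off/ones = 0xff
[9] and(0x71,0x3f) = 0x31
[10] and(0x22,0x4b) = 0x02
[11] mask-off/ones = 0xff
[12] tail/keep = 0xb9
[13] tail/keep = 0xe6
[14] tail/keep = 0xba
[15] tail/keep = 0x35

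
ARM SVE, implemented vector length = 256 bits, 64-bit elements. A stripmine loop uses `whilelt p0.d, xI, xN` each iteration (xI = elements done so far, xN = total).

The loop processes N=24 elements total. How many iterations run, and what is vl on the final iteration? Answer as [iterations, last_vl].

256-bit reg / 64-bit elem → 4 lanes
N=24: ⌈24/4⌉ = 6 iters; last vl = 24 − 5×4 = 4

[iterations, last_vl] = [6, 4]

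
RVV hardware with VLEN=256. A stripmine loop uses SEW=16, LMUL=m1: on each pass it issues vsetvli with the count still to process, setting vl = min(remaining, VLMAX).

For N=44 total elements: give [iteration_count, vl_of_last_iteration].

VLMAX = VLEN×LMUL/SEW = 256×1/16 = 16
iterations = ceil(44/16) = 3; final-pass vl = 12

[iterations, last_vl] = [3, 12]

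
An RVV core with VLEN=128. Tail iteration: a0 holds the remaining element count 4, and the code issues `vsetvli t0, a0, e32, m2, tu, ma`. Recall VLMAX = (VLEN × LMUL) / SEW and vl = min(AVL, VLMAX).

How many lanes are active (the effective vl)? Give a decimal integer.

vl = 4

VLMAX = VLEN×LMUL/SEW = 128×2/32 = 8
vl ← min(4, 8) = 4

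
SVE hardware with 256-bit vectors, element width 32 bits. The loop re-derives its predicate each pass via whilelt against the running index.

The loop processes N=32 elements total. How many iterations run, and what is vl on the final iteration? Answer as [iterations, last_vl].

[iterations, last_vl] = [4, 8]

lane count: 256 div 32 = 8
N=32: ⌈32/8⌉ = 4 iters; last vl = 32 − 3×8 = 8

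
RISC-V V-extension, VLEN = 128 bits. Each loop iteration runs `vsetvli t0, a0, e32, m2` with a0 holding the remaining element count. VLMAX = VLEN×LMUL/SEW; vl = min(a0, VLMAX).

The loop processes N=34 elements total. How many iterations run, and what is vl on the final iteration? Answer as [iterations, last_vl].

lanes per group: 128·2/32 = 8
34 elements at 8/iter → 5 passes, remainder 2 on the last

[iterations, last_vl] = [5, 2]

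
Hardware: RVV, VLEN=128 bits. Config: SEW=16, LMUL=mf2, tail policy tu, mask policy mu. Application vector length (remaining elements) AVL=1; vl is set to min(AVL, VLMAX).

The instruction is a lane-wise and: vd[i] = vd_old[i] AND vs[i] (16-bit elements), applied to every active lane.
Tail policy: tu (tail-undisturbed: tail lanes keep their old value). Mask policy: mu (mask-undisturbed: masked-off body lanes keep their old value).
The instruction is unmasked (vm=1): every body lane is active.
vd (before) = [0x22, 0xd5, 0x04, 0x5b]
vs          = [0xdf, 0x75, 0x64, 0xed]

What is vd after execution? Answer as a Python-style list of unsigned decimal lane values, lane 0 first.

lanes per group: 128·1/2/16 = 4
vl = min(AVL, VLMAX) = min(1, 4) = 1
lane  0: and(0x22,0xdf) ⇒ 0x02
lane  1: tail/keep ⇒ 0xd5
lane  2: tail/keep ⇒ 0x04
lane  3: tail/keep ⇒ 0x5b

vd = [2, 213, 4, 91]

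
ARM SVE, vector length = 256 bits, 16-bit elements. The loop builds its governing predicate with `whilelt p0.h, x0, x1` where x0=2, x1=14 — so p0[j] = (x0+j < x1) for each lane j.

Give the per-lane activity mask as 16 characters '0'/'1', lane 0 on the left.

register lanes = 256/16 = 16
whilelt: lane j active iff 2+j < 14 → j < 12 → 12 active
bits (lane 0 leftmost): 1111111111110000

predicate = 1111111111110000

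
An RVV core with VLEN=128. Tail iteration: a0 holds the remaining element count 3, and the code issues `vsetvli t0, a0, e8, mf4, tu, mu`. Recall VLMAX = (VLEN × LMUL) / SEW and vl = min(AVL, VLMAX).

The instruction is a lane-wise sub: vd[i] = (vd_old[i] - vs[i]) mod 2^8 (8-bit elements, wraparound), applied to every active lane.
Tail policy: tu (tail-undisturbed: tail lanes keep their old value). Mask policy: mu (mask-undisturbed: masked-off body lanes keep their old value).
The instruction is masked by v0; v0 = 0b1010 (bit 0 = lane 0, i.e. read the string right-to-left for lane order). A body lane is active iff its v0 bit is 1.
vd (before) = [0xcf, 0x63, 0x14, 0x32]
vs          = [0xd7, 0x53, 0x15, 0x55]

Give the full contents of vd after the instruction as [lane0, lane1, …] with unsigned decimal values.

VLMAX = VLEN×LMUL/SEW = 128×1/4/8 = 4
vl ← min(3, 4) = 3
vd[0] mask-off/keep -> 0xcf
vd[1] sub(0x63,0x53) -> 0x10
vd[2] mask-off/keep -> 0x14
vd[3] tail/keep -> 0x32

vd = [207, 16, 20, 50]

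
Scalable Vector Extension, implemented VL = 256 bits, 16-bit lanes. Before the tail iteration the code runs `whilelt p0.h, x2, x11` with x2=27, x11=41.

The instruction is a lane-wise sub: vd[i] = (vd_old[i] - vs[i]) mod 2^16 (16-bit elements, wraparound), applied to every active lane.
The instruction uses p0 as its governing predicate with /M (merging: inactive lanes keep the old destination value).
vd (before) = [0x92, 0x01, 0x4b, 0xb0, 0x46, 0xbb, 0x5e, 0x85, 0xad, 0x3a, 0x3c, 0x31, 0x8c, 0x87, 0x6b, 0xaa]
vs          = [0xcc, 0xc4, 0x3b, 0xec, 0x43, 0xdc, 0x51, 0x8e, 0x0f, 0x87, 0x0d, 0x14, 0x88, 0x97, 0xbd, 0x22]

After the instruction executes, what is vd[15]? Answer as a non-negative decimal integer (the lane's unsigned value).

vd[15] = 170

lane count: 256 div 16 = 16
p0[j] = (27+j < 41); true for j=0..13 → 14 lanes set
  i=0: sub(0x92,0xcc) → 65478
  i=1: sub(0x01,0xc4) → 65341
  i=2: sub(0x4b,0x3b) → 16
  i=3: sub(0xb0,0xec) → 65476
  i=4: sub(0x46,0x43) → 3
  i=5: sub(0xbb,0xdc) → 65503
  i=6: sub(0x5e,0x51) → 13
  i=7: sub(0x85,0x8e) → 65527
  i=8: sub(0xad,0x0f) → 158
  i=9: sub(0x3a,0x87) → 65459
  i=10: sub(0x3c,0x0d) → 47
  i=11: sub(0x31,0x14) → 29
  i=12: sub(0x8c,0x88) → 4
  i=13: sub(0x87,0x97) → 65520
  i=14: tail/keep → 107
  i=15: tail/keep → 170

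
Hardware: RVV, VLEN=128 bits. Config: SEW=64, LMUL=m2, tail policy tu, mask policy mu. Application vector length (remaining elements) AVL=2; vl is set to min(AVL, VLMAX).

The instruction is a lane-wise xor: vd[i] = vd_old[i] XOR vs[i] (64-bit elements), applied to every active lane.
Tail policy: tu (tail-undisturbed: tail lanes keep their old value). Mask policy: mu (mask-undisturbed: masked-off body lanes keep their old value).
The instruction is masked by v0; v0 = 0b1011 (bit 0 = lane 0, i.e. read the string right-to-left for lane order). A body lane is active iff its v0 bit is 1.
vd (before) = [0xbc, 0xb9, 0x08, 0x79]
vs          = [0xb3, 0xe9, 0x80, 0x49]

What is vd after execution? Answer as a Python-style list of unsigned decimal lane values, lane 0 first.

VLMAX = (128 × 2) / 64 = 4 lanes
AVL=2 ≤ VLMAX=4, so vl = 2
[0] xor(0xbc,0xb3) = 0x0f
[1] xor(0xb9,0xe9) = 0x50
[2] tail/keep = 0x08
[3] tail/keep = 0x79

vd = [15, 80, 8, 121]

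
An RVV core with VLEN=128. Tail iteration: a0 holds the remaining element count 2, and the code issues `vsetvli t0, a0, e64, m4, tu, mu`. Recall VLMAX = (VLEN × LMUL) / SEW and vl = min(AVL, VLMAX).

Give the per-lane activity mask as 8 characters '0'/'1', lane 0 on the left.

VLMAX = (128 × 4) / 64 = 8 lanes
vl ← min(2, 8) = 2
bits (lane 0 leftmost): 11000000

predicate = 11000000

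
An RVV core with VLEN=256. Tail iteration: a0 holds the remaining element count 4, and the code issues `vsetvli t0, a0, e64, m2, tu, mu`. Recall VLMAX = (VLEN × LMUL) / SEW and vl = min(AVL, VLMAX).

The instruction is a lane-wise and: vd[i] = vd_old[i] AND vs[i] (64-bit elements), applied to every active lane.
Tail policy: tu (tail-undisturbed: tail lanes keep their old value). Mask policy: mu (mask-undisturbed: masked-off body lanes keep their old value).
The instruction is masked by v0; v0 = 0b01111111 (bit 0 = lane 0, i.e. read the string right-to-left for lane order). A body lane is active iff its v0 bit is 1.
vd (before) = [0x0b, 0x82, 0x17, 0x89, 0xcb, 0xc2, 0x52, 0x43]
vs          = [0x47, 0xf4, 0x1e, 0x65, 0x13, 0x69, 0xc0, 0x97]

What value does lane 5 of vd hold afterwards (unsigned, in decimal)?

VLMAX = (256 × 2) / 64 = 8 lanes
vl = min(AVL, VLMAX) = min(4, 8) = 4
lane  0: and(0x0b,0x47) ⇒ 0x03
lane  1: and(0x82,0xf4) ⇒ 0x80
lane  2: and(0x17,0x1e) ⇒ 0x16
lane  3: and(0x89,0x65) ⇒ 0x01
lane  4: tail/keep ⇒ 0xcb
lane  5: tail/keep ⇒ 0xc2
lane  6: tail/keep ⇒ 0x52
lane  7: tail/keep ⇒ 0x43

vd[5] = 194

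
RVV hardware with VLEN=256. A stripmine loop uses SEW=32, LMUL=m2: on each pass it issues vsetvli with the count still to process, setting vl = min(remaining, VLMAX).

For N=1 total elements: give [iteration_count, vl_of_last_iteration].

VLMAX = (256 × 2) / 32 = 16 lanes
iterations = ceil(1/16) = 1; final-pass vl = 1

[iterations, last_vl] = [1, 1]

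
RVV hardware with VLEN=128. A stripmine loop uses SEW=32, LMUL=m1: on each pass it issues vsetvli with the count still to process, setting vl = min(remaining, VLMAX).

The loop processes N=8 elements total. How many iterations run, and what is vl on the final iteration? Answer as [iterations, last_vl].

[iterations, last_vl] = [2, 4]

VLMAX = VLEN×LMUL/SEW = 128×1/32 = 4
8 elements at 4/iter → 2 passes, remainder 4 on the last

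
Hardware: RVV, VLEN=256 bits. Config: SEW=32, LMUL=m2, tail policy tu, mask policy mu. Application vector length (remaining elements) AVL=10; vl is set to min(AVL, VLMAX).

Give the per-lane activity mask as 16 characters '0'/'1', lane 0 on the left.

predicate = 1111111111000000

VLMAX = (256 × 2) / 32 = 16 lanes
vl ← min(10, 16) = 10
bits (lane 0 leftmost): 1111111111000000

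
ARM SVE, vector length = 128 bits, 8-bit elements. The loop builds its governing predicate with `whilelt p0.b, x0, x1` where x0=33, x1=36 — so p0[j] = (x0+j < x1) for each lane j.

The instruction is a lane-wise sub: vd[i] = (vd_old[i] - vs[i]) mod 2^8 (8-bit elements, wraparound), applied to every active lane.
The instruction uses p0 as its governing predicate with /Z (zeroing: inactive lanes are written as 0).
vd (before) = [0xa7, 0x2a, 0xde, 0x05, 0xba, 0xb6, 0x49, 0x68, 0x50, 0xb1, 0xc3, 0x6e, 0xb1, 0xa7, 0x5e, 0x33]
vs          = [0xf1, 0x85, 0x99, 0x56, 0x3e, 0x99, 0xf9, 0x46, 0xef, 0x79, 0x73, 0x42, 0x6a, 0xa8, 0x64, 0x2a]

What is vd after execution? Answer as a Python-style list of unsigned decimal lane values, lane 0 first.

128-bit reg / 8-bit elem → 16 lanes
p0[j] = (33+j < 36); true for j=0..2 → 3 lanes set
  i=0: sub(0xa7,0xf1) → 182
  i=1: sub(0x2a,0x85) → 165
  i=2: sub(0xde,0x99) → 69
  i=3: tail/zero → 0
  i=4: tail/zero → 0
  i=5: tail/zero → 0
  i=6: tail/zero → 0
  i=7: tail/zero → 0
  i=8: tail/zero → 0
  i=9: tail/zero → 0
  i=10: tail/zero → 0
  i=11: tail/zero → 0
  i=12: tail/zero → 0
  i=13: tail/zero → 0
  i=14: tail/zero → 0
  i=15: tail/zero → 0

vd = [182, 165, 69, 0, 0, 0, 0, 0, 0, 0, 0, 0, 0, 0, 0, 0]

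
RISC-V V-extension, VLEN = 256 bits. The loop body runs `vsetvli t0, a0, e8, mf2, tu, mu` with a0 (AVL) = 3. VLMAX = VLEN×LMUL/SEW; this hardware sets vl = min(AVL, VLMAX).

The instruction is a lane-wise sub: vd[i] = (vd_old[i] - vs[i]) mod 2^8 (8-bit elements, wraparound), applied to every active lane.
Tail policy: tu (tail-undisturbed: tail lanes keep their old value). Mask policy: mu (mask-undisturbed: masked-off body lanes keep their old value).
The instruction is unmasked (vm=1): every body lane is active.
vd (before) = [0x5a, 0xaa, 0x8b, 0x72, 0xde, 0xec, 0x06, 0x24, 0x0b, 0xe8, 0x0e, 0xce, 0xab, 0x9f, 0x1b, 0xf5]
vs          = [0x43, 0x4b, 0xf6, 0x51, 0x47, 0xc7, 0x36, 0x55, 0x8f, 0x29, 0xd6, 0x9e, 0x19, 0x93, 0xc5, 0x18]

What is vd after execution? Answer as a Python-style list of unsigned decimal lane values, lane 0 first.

VLMAX = (256 × 1/2) / 8 = 16 lanes
AVL=3 ≤ VLMAX=16, so vl = 3
vd[0] sub(0x5a,0x43) -> 0x17
vd[1] sub(0xaa,0x4b) -> 0x5f
vd[2] sub(0x8b,0xf6) -> 0x95
vd[3] tail/keep -> 0x72
vd[4] tail/keep -> 0xde
vd[5] tail/keep -> 0xec
vd[6] tail/keep -> 0x06
vd[7] tail/keep -> 0x24
vd[8] tail/keep -> 0x0b
vd[9] tail/keep -> 0xe8
vd[10] tail/keep -> 0x0e
vd[11] tail/keep -> 0xce
vd[12] tail/keep -> 0xab
vd[13] tail/keep -> 0x9f
vd[14] tail/keep -> 0x1b
vd[15] tail/keep -> 0xf5

vd = [23, 95, 149, 114, 222, 236, 6, 36, 11, 232, 14, 206, 171, 159, 27, 245]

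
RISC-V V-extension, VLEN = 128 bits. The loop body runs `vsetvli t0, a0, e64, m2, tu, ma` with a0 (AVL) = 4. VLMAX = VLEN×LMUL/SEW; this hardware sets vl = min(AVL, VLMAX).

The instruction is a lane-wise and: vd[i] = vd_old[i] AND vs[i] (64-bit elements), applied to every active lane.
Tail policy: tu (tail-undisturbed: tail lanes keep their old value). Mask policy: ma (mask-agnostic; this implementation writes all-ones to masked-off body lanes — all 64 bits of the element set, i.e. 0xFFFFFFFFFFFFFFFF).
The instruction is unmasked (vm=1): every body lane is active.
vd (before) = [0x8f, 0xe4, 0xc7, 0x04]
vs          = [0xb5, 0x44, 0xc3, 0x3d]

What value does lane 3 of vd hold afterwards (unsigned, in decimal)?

lanes per group: 128·2/64 = 4
vl ← min(4, 4) = 4
  i=0: and(0x8f,0xb5) → 133
  i=1: and(0xe4,0x44) → 68
  i=2: and(0xc7,0xc3) → 195
  i=3: and(0x04,0x3d) → 4

vd[3] = 4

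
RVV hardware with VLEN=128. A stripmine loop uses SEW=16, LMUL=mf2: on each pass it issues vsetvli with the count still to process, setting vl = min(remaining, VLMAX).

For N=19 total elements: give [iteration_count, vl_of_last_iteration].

[iterations, last_vl] = [5, 3]

VLMAX = (128 × 1/2) / 16 = 4 lanes
N=19: ⌈19/4⌉ = 5 iters; last vl = 19 − 4×4 = 3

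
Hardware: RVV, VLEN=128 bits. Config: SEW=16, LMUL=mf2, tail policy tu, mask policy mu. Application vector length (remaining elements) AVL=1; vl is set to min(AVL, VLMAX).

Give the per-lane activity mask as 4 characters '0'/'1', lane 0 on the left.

lanes per group: 128·1/2/16 = 4
AVL=1 ≤ VLMAX=4, so vl = 1
bits (lane 0 leftmost): 1000

predicate = 1000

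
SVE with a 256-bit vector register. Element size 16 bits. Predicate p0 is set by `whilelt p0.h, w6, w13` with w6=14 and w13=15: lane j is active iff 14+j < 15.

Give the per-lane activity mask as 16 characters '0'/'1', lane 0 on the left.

256-bit reg / 16-bit elem → 16 lanes
active while 14+j < 15, i.e. j ∈ [0,1) capped at 16 ⇒ 1
bits (lane 0 leftmost): 1000000000000000

predicate = 1000000000000000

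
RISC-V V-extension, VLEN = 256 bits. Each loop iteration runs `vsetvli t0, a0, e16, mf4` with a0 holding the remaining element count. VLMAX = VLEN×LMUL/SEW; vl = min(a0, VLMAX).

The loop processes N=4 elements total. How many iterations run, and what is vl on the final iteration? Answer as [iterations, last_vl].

[iterations, last_vl] = [1, 4]

VLMAX = VLEN×LMUL/SEW = 256×1/4/16 = 4
iterations = ceil(4/4) = 1; final-pass vl = 4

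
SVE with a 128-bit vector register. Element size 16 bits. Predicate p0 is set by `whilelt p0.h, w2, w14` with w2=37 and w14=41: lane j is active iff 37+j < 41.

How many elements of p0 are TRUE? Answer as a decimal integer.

vl = 4

128-bit reg / 16-bit elem → 8 lanes
p0[j] = (37+j < 41); true for j=0..3 → 4 lanes set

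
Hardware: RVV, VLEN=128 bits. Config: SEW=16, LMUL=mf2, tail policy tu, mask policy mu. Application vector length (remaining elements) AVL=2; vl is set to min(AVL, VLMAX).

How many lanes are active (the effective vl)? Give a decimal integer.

vl = 2

VLMAX = VLEN×LMUL/SEW = 128×1/2/16 = 4
vl = min(AVL, VLMAX) = min(2, 4) = 2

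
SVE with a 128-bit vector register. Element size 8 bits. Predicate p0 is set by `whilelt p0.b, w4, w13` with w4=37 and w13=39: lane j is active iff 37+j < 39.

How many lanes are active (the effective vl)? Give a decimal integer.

vl = 2

lane count: 128 div 8 = 16
active while 37+j < 39, i.e. j ∈ [0,2) capped at 16 ⇒ 2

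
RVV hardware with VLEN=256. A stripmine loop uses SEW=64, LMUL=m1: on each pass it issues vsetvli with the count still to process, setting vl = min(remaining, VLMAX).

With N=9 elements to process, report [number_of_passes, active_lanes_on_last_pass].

VLMAX = (256 × 1) / 64 = 4 lanes
N=9: ⌈9/4⌉ = 3 iters; last vl = 9 − 2×4 = 1

[iterations, last_vl] = [3, 1]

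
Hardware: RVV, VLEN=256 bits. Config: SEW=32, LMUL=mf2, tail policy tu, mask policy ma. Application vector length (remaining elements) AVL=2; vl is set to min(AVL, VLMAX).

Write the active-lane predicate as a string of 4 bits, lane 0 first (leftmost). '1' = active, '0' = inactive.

predicate = 1100

lanes per group: 256·1/2/32 = 4
vl ← min(2, 4) = 2
bits (lane 0 leftmost): 1100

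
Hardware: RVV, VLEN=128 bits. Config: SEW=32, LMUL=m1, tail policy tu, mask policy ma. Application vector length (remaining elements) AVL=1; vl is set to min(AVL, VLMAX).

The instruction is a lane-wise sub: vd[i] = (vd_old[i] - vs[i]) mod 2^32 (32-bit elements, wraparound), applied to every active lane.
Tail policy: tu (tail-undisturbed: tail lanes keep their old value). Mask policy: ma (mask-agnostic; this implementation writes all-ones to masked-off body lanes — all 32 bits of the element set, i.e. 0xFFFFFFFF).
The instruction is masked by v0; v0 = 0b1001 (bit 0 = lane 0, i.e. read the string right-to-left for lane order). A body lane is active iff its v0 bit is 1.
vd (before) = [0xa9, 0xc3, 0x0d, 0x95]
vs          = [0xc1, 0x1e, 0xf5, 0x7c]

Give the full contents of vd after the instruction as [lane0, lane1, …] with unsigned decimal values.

VLMAX = VLEN×LMUL/SEW = 128×1/32 = 4
vl ← min(1, 4) = 1
vd[0] sub(0xa9,0xc1) -> 0xffffffe8
vd[1] tail/keep -> 0xc3
vd[2] tail/keep -> 0x0d
vd[3] tail/keep -> 0x95

vd = [4294967272, 195, 13, 149]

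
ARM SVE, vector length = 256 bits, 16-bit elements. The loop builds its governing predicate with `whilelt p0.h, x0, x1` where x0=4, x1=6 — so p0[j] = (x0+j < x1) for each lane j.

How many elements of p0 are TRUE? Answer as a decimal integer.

256-bit reg / 16-bit elem → 16 lanes
whilelt: lane j active iff 4+j < 6 → j < 2 → 2 active

vl = 2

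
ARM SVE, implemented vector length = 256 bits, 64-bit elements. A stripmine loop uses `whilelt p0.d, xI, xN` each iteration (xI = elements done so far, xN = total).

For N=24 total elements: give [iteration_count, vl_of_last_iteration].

lane count: 256 div 64 = 4
24 elements at 4/iter → 6 passes, remainder 4 on the last

[iterations, last_vl] = [6, 4]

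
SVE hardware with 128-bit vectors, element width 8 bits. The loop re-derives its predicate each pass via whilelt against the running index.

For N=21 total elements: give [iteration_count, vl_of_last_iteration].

128-bit reg / 8-bit elem → 16 lanes
N=21: ⌈21/16⌉ = 2 iters; last vl = 21 − 1×16 = 5

[iterations, last_vl] = [2, 5]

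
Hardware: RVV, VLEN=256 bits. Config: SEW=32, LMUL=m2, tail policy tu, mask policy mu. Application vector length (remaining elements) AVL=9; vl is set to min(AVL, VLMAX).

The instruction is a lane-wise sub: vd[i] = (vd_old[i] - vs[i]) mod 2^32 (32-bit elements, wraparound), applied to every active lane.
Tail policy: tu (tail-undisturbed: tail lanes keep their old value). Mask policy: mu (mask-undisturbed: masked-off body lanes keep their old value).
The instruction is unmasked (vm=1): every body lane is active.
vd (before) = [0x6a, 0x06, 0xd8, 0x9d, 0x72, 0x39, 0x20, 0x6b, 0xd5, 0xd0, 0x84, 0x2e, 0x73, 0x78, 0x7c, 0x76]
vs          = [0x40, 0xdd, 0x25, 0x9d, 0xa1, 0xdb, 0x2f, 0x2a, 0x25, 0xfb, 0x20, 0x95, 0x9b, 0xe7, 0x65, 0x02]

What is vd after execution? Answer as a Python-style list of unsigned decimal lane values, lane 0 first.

lanes per group: 256·2/32 = 16
vl ← min(9, 16) = 9
vd[0] sub(0x6a,0x40) -> 0x2a
vd[1] sub(0x06,0xdd) -> 0xffffff29
vd[2] sub(0xd8,0x25) -> 0xb3
vd[3] sub(0x9d,0x9d) -> 0x00
vd[4] sub(0x72,0xa1) -> 0xffffffd1
vd[5] sub(0x39,0xdb) -> 0xffffff5e
vd[6] sub(0x20,0x2f) -> 0xfffffff1
vd[7] sub(0x6b,0x2a) -> 0x41
vd[8] sub(0xd5,0x25) -> 0xb0
vd[9] tail/keep -> 0xd0
vd[10] tail/keep -> 0x84
vd[11] tail/keep -> 0x2e
vd[12] tail/keep -> 0x73
vd[13] tail/keep -> 0x78
vd[14] tail/keep -> 0x7c
vd[15] tail/keep -> 0x76

vd = [42, 4294967081, 179, 0, 4294967249, 4294967134, 4294967281, 65, 176, 208, 132, 46, 115, 120, 124, 118]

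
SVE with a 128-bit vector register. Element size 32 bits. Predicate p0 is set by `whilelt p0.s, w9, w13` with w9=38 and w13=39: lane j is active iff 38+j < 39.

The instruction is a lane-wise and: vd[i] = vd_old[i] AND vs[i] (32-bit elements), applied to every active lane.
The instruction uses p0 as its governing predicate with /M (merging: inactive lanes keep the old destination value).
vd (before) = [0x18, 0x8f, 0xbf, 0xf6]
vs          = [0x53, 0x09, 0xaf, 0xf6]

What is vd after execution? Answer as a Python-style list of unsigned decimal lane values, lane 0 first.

vd = [16, 143, 191, 246]

register lanes = 128/32 = 4
active while 38+j < 39, i.e. j ∈ [0,1) capped at 4 ⇒ 1
vd[0] and(0x18,0x53) -> 0x10
vd[1] tail/keep -> 0x8f
vd[2] tail/keep -> 0xbf
vd[3] tail/keep -> 0xf6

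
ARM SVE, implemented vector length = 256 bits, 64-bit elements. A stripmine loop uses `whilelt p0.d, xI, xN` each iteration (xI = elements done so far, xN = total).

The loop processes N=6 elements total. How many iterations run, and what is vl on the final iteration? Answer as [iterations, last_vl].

[iterations, last_vl] = [2, 2]

lane count: 256 div 64 = 4
iterations = ceil(6/4) = 2; final-pass vl = 2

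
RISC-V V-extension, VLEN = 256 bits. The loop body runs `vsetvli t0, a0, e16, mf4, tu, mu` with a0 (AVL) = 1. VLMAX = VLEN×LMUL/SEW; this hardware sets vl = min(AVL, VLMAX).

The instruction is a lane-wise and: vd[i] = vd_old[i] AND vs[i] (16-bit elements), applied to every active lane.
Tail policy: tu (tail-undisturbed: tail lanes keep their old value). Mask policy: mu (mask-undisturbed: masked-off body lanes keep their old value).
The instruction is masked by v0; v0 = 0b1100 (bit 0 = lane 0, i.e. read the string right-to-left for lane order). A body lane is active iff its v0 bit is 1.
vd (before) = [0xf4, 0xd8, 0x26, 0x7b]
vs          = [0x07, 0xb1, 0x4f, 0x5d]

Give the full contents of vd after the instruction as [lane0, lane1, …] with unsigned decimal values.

VLMAX = (256 × 1/4) / 16 = 4 lanes
vl = min(AVL, VLMAX) = min(1, 4) = 1
  i=0: mask-off/keep → 244
  i=1: tail/keep → 216
  i=2: tail/keep → 38
  i=3: tail/keep → 123

vd = [244, 216, 38, 123]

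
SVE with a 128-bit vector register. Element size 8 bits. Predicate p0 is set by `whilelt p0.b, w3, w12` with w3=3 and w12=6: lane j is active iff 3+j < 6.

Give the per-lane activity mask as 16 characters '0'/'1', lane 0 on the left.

predicate = 1110000000000000

lane count: 128 div 8 = 16
active while 3+j < 6, i.e. j ∈ [0,3) capped at 16 ⇒ 3
bits (lane 0 leftmost): 1110000000000000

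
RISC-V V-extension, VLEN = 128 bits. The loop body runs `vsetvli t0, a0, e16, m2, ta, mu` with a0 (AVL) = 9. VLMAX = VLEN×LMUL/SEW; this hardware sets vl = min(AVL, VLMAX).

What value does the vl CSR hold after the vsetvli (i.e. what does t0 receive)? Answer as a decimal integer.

vl = 9

lanes per group: 128·2/16 = 16
AVL=9 ≤ VLMAX=16, so vl = 9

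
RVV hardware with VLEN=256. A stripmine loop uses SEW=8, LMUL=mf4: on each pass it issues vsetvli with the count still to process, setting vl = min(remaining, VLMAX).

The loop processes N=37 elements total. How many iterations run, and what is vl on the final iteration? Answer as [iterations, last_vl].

VLMAX = VLEN×LMUL/SEW = 256×1/4/8 = 8
37 elements at 8/iter → 5 passes, remainder 5 on the last

[iterations, last_vl] = [5, 5]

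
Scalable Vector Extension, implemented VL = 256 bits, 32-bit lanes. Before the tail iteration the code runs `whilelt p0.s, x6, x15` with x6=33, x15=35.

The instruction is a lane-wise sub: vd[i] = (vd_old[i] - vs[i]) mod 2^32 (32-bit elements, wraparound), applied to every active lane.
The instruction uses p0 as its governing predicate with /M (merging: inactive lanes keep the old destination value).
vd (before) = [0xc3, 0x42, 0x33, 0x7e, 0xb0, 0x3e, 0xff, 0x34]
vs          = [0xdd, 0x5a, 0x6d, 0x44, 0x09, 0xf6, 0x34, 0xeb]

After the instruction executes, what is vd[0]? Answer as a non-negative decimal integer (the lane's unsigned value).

lane count: 256 div 32 = 8
whilelt: lane j active iff 33+j < 35 → j < 2 → 2 active
lane  0: sub(0xc3,0xdd) ⇒ 0xffffffe6
lane  1: sub(0x42,0x5a) ⇒ 0xffffffe8
lane  2: tail/keep ⇒ 0x33
lane  3: tail/keep ⇒ 0x7e
lane  4: tail/keep ⇒ 0xb0
lane  5: tail/keep ⇒ 0x3e
lane  6: tail/keep ⇒ 0xff
lane  7: tail/keep ⇒ 0x34

vd[0] = 4294967270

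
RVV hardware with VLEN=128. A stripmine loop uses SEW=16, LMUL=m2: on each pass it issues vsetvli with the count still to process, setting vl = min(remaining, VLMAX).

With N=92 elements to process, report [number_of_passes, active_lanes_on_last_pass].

VLMAX = VLEN×LMUL/SEW = 128×2/16 = 16
92 elements at 16/iter → 6 passes, remainder 12 on the last

[iterations, last_vl] = [6, 12]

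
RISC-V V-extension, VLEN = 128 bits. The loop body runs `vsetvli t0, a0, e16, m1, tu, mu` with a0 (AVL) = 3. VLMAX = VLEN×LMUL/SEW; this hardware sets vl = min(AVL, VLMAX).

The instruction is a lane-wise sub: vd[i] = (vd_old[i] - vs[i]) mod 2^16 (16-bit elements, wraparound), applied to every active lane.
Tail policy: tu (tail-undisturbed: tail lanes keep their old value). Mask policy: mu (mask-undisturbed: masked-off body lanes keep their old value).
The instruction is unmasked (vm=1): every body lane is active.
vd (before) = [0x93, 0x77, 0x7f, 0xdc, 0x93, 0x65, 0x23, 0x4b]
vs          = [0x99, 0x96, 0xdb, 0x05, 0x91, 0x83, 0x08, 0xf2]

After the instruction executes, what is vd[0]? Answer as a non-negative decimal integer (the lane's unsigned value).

VLMAX = VLEN×LMUL/SEW = 128×1/16 = 8
vl = min(AVL, VLMAX) = min(3, 8) = 3
vd[0] sub(0x93,0x99) -> 0xfffa
vd[1] sub(0x77,0x96) -> 0xffe1
vd[2] sub(0x7f,0xdb) -> 0xffa4
vd[3] tail/keep -> 0xdc
vd[4] tail/keep -> 0x93
vd[5] tail/keep -> 0x65
vd[6] tail/keep -> 0x23
vd[7] tail/keep -> 0x4b

vd[0] = 65530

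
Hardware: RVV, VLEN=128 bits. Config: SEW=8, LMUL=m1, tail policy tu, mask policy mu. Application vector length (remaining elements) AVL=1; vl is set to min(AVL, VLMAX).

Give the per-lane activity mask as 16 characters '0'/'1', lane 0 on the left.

predicate = 1000000000000000

VLMAX = VLEN×LMUL/SEW = 128×1/8 = 16
vl = min(AVL, VLMAX) = min(1, 16) = 1
bits (lane 0 leftmost): 1000000000000000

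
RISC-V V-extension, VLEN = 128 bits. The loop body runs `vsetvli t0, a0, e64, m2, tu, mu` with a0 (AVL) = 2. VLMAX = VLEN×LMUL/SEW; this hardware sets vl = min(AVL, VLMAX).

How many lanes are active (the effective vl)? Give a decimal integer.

VLMAX = (128 × 2) / 64 = 4 lanes
vl ← min(2, 4) = 2

vl = 2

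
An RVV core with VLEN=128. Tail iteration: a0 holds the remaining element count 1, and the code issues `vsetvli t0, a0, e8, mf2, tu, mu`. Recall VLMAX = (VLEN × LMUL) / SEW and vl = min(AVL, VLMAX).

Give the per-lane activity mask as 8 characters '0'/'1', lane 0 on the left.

VLMAX = (128 × 1/2) / 8 = 8 lanes
vl ← min(1, 8) = 1
bits (lane 0 leftmost): 10000000

predicate = 10000000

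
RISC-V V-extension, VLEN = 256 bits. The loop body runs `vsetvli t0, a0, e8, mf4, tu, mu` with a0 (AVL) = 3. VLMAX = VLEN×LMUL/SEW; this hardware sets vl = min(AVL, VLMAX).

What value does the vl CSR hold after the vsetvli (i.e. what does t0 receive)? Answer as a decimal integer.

vl = 3

lanes per group: 256·1/4/8 = 8
vl ← min(3, 8) = 3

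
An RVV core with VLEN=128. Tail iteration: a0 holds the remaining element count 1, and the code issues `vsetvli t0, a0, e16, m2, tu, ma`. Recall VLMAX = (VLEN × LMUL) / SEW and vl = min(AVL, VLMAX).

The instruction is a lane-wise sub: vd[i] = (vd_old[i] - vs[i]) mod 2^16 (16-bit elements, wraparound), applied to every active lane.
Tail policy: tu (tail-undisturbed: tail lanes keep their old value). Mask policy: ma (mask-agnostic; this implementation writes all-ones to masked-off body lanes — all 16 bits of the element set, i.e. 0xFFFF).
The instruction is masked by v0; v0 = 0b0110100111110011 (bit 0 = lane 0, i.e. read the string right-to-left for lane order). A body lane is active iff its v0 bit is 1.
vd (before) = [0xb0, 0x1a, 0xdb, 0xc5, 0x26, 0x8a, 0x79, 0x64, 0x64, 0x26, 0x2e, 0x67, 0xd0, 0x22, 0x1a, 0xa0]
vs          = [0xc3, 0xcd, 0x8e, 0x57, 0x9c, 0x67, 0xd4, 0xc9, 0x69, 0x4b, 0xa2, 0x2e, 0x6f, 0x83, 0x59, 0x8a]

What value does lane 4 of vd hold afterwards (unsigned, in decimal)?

vd[4] = 38

VLMAX = VLEN×LMUL/SEW = 128×2/16 = 16
vl = min(AVL, VLMAX) = min(1, 16) = 1
lane  0: sub(0xb0,0xc3) ⇒ 0xffed
lane  1: tail/keep ⇒ 0x1a
lane  2: tail/keep ⇒ 0xdb
lane  3: tail/keep ⇒ 0xc5
lane  4: tail/keep ⇒ 0x26
lane  5: tail/keep ⇒ 0x8a
lane  6: tail/keep ⇒ 0x79
lane  7: tail/keep ⇒ 0x64
lane  8: tail/keep ⇒ 0x64
lane  9: tail/keep ⇒ 0x26
lane 10: tail/keep ⇒ 0x2e
lane 11: tail/keep ⇒ 0x67
lane 12: tail/keep ⇒ 0xd0
lane 13: tail/keep ⇒ 0x22
lane 14: tail/keep ⇒ 0x1a
lane 15: tail/keep ⇒ 0xa0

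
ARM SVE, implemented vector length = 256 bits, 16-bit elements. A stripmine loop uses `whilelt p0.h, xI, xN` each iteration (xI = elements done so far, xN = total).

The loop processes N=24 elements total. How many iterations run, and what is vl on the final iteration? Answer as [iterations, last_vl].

lane count: 256 div 16 = 16
iterations = ceil(24/16) = 2; final-pass vl = 8

[iterations, last_vl] = [2, 8]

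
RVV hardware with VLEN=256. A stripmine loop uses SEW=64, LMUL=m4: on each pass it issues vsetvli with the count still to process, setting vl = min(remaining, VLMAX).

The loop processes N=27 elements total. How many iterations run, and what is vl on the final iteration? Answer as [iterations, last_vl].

[iterations, last_vl] = [2, 11]

VLMAX = (256 × 4) / 64 = 16 lanes
iterations = ceil(27/16) = 2; final-pass vl = 11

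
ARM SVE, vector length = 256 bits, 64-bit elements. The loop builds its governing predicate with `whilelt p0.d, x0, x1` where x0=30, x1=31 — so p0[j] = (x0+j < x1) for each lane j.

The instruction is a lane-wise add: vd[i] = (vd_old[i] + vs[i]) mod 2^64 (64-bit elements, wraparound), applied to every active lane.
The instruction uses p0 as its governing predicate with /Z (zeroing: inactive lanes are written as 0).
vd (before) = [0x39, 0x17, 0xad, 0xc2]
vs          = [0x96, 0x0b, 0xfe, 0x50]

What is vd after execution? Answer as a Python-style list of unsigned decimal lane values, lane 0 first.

vd = [207, 0, 0, 0]

lane count: 256 div 64 = 4
active while 30+j < 31, i.e. j ∈ [0,1) capped at 4 ⇒ 1
[0] add(0x39,0x96) = 0xcf
[1] tail/zero = 0x00
[2] tail/zero = 0x00
[3] tail/zero = 0x00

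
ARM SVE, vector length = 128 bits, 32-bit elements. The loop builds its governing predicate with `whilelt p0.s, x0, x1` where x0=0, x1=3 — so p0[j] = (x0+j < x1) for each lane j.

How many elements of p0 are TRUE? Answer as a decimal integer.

lane count: 128 div 32 = 4
active while 0+j < 3, i.e. j ∈ [0,3) capped at 4 ⇒ 3

vl = 3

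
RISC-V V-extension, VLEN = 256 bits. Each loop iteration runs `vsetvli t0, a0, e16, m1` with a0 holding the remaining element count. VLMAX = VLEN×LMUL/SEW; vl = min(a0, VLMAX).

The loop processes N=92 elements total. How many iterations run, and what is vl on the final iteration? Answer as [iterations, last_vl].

VLMAX = (256 × 1) / 16 = 16 lanes
92 elements at 16/iter → 6 passes, remainder 12 on the last

[iterations, last_vl] = [6, 12]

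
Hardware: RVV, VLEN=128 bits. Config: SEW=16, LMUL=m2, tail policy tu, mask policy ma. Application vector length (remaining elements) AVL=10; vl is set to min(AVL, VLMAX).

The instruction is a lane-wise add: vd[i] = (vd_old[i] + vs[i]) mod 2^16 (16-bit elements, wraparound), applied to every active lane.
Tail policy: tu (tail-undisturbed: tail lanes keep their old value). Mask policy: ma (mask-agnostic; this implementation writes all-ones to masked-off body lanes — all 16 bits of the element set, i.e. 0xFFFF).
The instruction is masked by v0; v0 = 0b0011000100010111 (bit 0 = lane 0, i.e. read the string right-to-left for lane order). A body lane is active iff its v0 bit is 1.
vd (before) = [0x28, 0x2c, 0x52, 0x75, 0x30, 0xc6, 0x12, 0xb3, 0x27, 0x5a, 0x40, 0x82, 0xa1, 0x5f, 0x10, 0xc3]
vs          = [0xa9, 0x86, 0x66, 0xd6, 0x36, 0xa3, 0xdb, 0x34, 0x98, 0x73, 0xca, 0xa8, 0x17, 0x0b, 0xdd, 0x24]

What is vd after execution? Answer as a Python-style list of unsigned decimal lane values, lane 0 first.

VLMAX = VLEN×LMUL/SEW = 128×2/16 = 16
vl = min(AVL, VLMAX) = min(10, 16) = 10
[0] add(0x28,0xa9) = 0xd1
[1] add(0x2c,0x86) = 0xb2
[2] add(0x52,0x66) = 0xb8
[3] mask-off/ones = 0xffff
[4] add(0x30,0x36) = 0x66
[5] mask-off/ones = 0xffff
[6] mask-off/ones = 0xffff
[7] mask-off/ones = 0xffff
[8] add(0x27,0x98) = 0xbf
[9] mask-off/ones = 0xffff
[10] tail/keep = 0x40
[11] tail/keep = 0x82
[12] tail/keep = 0xa1
[13] tail/keep = 0x5f
[14] tail/keep = 0x10
[15] tail/keep = 0xc3

vd = [209, 178, 184, 65535, 102, 65535, 65535, 65535, 191, 65535, 64, 130, 161, 95, 16, 195]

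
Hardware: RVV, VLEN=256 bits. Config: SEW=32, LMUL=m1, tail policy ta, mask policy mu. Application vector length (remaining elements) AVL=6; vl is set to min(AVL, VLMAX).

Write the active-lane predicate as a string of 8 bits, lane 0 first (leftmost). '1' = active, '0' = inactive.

lanes per group: 256·1/32 = 8
vl ← min(6, 8) = 6
bits (lane 0 leftmost): 11111100

predicate = 11111100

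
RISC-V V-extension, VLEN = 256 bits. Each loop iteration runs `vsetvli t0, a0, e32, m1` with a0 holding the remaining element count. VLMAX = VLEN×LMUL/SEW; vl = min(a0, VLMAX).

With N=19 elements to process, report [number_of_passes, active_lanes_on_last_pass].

lanes per group: 256·1/32 = 8
19 elements at 8/iter → 3 passes, remainder 3 on the last

[iterations, last_vl] = [3, 3]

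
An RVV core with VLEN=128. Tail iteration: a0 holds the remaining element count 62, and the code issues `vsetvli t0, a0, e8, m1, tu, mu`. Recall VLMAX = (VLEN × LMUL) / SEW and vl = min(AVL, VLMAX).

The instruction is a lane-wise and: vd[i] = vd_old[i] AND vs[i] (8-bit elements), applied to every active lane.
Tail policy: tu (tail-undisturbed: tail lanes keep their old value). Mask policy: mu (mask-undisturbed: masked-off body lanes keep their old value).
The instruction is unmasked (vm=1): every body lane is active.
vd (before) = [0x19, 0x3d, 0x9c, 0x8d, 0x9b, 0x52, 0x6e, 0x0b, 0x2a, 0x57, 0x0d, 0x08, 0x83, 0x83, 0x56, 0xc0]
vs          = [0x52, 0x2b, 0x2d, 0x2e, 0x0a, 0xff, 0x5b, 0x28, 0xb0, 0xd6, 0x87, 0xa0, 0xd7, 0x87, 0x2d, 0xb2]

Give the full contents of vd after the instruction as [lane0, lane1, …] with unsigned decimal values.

VLMAX = VLEN×LMUL/SEW = 128×1/8 = 16
vl = min(AVL, VLMAX) = min(62, 16) = 16
lane  0: and(0x19,0x52) ⇒ 0x10
lane  1: and(0x3d,0x2b) ⇒ 0x29
lane  2: and(0x9c,0x2d) ⇒ 0x0c
lane  3: and(0x8d,0x2e) ⇒ 0x0c
lane  4: and(0x9b,0x0a) ⇒ 0x0a
lane  5: and(0x52,0xff) ⇒ 0x52
lane  6: and(0x6e,0x5b) ⇒ 0x4a
lane  7: and(0x0b,0x28) ⇒ 0x08
lane  8: and(0x2a,0xb0) ⇒ 0x20
lane  9: and(0x57,0xd6) ⇒ 0x56
lane 10: and(0x0d,0x87) ⇒ 0x05
lane 11: and(0x08,0xa0) ⇒ 0x00
lane 12: and(0x83,0xd7) ⇒ 0x83
lane 13: and(0x83,0x87) ⇒ 0x83
lane 14: and(0x56,0x2d) ⇒ 0x04
lane 15: and(0xc0,0xb2) ⇒ 0x80

vd = [16, 41, 12, 12, 10, 82, 74, 8, 32, 86, 5, 0, 131, 131, 4, 128]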